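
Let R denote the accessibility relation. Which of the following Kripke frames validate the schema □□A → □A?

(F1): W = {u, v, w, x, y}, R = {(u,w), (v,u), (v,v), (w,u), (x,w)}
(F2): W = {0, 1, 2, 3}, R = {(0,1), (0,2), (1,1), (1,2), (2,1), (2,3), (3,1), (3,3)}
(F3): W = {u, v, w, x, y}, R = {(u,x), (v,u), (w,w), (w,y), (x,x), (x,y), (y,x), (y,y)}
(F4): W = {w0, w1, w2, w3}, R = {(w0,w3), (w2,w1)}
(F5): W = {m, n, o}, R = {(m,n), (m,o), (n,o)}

Frame correspondent (Sahlqvist): ∀x ∀y (Rxy → ∃z (Rxz ∧ Rzy)) — i.e. density.
(F1): fails — Rxw but no z with Rxz and Rzw.
(F2): condition met.
(F3): fails — Rvu but no z with Rvz and Rzu.
(F4): fails — Rw0w3 but no z with Rw0z and Rzw3.
(F5): fails — Rno but no z with Rnz and Rzo.
Valid on: (F2).

(F2)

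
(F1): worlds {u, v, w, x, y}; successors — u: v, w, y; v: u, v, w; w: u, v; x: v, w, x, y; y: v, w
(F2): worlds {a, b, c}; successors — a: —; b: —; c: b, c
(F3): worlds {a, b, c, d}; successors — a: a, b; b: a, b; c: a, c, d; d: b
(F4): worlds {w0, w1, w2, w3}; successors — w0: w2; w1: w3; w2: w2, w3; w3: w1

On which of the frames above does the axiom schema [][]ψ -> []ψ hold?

(F2), (F3)

Frame correspondent (Sahlqvist): forall x forall y (Rxy -> exists z (Rxz & Rzy)) — i.e. density.
(F1): fails — Ruy but no z with Ruz and Rzy.
(F2): ✓.
(F3): ✓.
(F4): fails — Rw3w1 but no z with Rw3z and Rzw1.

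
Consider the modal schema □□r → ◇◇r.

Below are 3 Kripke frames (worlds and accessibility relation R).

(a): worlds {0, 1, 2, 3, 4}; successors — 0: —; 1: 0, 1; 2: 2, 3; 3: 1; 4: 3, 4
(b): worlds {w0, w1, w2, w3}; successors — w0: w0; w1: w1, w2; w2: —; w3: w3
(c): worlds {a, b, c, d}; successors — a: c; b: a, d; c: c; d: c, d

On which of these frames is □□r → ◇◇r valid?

(c)

The schema corresponds to a generalized confluence (Geach) condition: ∀x ∃w (xR²w ∧ xR²w).
(a): fails — at 0 but no w with 0R²w and 0R²w.
(b): fails — at w2 but no w with w2R²w and w2R²w.
(c): holds.
Valid on: (c).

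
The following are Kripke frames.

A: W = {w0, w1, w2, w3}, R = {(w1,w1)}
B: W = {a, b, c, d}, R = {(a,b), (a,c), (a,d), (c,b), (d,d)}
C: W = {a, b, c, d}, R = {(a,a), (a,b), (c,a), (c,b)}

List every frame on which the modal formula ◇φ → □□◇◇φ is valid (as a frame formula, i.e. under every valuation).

Frame correspondent (Sahlqvist): ∀x ∀y ∀z ((xRy ∧ xR²z) → ∃w (y = w ∧ zR²w)) — i.e. a generalized confluence (Geach) condition.
A: holds.
B: fails — aRb, aR²b but no w with b=w and bR²w.
C: fails — aRa, aR²b but no w with a=w and bR²w.

A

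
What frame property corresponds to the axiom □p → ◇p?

Seriality

This is the D axiom.
It corresponds to seriality: ∀x ∃y Rxy.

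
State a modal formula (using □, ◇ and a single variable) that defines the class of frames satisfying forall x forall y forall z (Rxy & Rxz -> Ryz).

This is the Euclidean property; the standard corresponding axiom is 5: ◇s → □◇s.

◇s → □◇s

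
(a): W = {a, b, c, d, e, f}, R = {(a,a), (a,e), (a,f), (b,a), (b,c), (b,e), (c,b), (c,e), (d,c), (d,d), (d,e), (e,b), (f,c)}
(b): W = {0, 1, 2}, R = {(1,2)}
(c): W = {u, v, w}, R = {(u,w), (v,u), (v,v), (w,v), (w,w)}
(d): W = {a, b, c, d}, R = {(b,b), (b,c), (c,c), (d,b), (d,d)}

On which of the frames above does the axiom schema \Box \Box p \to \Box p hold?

Frame correspondent (Sahlqvist): \forall x \forall y (Rxy \to \exists z (Rxz \wedge Rzy)) — i.e. density.
(a): fails — Rbc but no z with Rbz and Rzc.
(b): fails — R12 but no z with R1z and Rz2.
(c): condition met.
(d): condition met.
Valid on: (c), (d).

(c), (d)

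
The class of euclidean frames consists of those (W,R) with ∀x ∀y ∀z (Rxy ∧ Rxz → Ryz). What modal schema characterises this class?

◇r → □◇r

This is the Euclidean property; the standard corresponding axiom is 5: ◇r → □◇r.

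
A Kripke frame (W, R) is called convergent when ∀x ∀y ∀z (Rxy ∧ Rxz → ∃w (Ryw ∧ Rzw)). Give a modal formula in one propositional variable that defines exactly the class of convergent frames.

◇□p → □◇p

The condition is convergence. The .2 schema ◇□p → □◇p defines it.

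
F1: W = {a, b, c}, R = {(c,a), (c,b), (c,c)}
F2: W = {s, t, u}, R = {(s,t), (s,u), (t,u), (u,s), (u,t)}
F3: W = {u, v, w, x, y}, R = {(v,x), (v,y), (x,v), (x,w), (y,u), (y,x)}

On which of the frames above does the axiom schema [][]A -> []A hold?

F1

This is the axiom for density; its first-order frame correspondent is forall x forall y (Rxy -> exists z (Rxz & Rzy)).
F1: holds.
F2: fails — Rus but no z with Ruz and Rzs.
F3: fails — Rxw but no z with Rxz and Rzw.
Valid on: F1.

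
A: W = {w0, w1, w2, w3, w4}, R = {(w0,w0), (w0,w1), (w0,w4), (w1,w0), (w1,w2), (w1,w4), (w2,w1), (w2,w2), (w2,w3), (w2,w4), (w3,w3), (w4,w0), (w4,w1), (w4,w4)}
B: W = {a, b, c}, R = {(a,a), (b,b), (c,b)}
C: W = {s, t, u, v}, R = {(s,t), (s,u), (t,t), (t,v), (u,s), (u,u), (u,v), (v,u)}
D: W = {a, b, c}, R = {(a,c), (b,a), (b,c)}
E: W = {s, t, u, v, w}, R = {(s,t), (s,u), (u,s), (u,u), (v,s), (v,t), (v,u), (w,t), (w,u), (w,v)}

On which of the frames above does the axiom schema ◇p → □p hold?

B

The schema corresponds to partial functionality: ∀x ∀y ∀z (Rxy ∧ Rxz → y = z).
A: fails — w0 sees both w0 and w1.
B: satisfies the condition.
C: fails — s sees both t and u.
D: fails — b sees both a and c.
E: fails — s sees both t and u.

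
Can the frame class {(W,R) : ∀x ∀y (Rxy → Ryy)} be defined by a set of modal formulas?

Yes, by □(□q → q)

The condition is shift-reflexivity. A defining modal formula is □(□q → q).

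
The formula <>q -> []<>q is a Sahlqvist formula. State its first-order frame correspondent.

This schema is the 5 axiom.
Its frame correspondent is the Euclidean property — forall x forall y forall z (Rxy & Rxz -> Ryz).

the Euclidean property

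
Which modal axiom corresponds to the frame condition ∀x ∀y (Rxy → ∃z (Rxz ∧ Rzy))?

This is density; the standard corresponding axiom is C4: □□s → □s.

□□s → □s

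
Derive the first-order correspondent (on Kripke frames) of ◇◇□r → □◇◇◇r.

This is a Sahlqvist (Geach-type) schema ◇^2□^1r → □^1◇^3r.
Minimal-valuation argument: fix x; take any y with xR^2y and any z with xR^1z. Set V(r) to the set of worlds R-reachable from y in exactly 1 step. Then □^1r holds at y, so the antecedent holds at x; validity forces ◇^3r at z, giving a w with zR^3w and yR^1w.
First-order correspondent: ∀x ∀y ∀z ((xR²y ∧ xRz) → ∃w (yRw ∧ zR³w)).

∀x ∀y ∀z ((xR²y ∧ xRz) → ∃w (yRw ∧ zR³w))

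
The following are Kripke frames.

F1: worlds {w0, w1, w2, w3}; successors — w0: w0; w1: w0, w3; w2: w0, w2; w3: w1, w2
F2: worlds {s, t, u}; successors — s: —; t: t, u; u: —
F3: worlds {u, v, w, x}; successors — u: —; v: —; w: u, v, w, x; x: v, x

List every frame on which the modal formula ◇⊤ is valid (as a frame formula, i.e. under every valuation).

F1

The schema corresponds to seriality: ∀x ∃y Rxy.
F1: condition met.
F2: fails — world s has no successor.
F3: fails — world u has no successor.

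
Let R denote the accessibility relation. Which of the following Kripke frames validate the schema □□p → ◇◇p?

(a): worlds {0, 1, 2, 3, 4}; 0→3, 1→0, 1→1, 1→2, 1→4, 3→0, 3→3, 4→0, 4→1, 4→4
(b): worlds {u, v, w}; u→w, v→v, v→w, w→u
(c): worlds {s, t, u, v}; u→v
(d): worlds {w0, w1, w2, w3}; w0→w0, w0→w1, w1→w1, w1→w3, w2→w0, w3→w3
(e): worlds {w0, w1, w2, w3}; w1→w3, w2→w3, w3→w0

Frame correspondent (Sahlqvist): ∀x ∃w (xR²w ∧ xR²w) — i.e. a generalized confluence (Geach) condition.
(a): fails — at 2 but no w with 2R²w and 2R²w.
(b): satisfies the condition.
(c): fails — at s but no w with sR²w and sR²w.
(d): satisfies the condition.
(e): fails — at w0 but no w with w0R²w and w0R²w.

(b), (d)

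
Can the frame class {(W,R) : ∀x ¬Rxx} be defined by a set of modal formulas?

No

If a class were modally definable it would be closed under surjective bounded morphisms (Goldblatt–Thomason).
The 2-cycle (worlds s,t with s→t→s) is irreflexive, and the map sending every world to a single reflexive point • is a surjective bounded morphism (forth: every edge maps to (•,•); back: every world has a successor). So any modal formula valid on the 2-cycle is also valid on the reflexive point, which is not irreflexive.
Hence irreflexivity is not modally definable.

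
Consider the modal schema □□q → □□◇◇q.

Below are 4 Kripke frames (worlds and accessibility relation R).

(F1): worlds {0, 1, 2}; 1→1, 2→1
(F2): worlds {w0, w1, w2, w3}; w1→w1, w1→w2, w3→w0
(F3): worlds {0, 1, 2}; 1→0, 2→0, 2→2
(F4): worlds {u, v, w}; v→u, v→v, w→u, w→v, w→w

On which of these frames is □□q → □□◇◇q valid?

This is the axiom for a generalized confluence (Geach) condition; its first-order frame correspondent is ∀x ∀z (xR²z → ∃w (xR²w ∧ zR²w)).
(F1): ✓.
(F2): fails — w1R²w2 but no w with w1R²w and w2R²w.
(F3): fails — 2R²0 but no w with 2R²w and 0R²w.
(F4): fails — vR²u but no t with vR²t and uR²t.
Valid on: (F1).

(F1)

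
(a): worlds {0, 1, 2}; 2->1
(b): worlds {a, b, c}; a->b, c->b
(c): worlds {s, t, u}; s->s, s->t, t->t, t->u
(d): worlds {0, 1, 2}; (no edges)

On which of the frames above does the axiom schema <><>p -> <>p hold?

(a), (b), (d)

Frame correspondent (Sahlqvist): forall x forall y forall z (Rxy & Ryz -> Rxz) — i.e. transitivity.
(a): ✓.
(b): ✓.
(c): fails — Rst and Rtu but not Rsu.
(d): ✓.
Valid on: (a), (b), (d).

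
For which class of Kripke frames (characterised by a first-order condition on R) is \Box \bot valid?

□⊥ is valid iff no world has any successor (otherwise □⊥ fails at any world with one).

Emptiness of R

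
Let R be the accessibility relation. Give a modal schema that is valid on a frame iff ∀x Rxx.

□r → r

This is reflexivity; the standard corresponding axiom is T: □r → r.
Suppose □r→r is valid. At any x set V(r)={w : Rxw}. Then □r holds at x, so r holds at x, i.e. Rxx.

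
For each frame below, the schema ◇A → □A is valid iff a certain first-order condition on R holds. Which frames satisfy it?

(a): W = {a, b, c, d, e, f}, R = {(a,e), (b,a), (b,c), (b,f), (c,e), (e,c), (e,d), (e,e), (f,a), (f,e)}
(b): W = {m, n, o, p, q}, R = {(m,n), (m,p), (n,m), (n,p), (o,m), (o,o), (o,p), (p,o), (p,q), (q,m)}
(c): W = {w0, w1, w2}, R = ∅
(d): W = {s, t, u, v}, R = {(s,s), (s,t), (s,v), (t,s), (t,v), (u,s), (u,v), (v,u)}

(c)

Frame correspondent (Sahlqvist): ∀x ∀y ∀z (Rxy ∧ Rxz → y = z) — i.e. partial functionality.
(a): fails — b sees both a and c.
(b): fails — m sees both n and p.
(c): condition met.
(d): fails — s sees both s and t.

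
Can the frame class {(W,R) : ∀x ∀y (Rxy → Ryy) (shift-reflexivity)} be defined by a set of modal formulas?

Yes: it is shift-reflexivity, defined by the T□ schema □(□p → p).
Suppose □(□p→p) is valid. Take Rxy and set V(p)={w : Ryw}. Then at y, □p holds; since □(□p→p) at x, □p→p at y, so p at y, i.e. Ryy.

Yes, by □(□p → p)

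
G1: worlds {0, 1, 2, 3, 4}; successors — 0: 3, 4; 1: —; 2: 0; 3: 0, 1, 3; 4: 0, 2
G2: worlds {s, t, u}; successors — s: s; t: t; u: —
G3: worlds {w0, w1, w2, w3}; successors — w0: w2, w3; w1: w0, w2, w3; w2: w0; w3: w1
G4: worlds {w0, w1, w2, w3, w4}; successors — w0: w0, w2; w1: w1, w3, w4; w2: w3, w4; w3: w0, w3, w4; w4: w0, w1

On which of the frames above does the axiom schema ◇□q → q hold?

This is the axiom for symmetry; its first-order frame correspondent is ∀x ∀y (Rxy → Ryx).
G1: fails — R31 but not R13.
G2: satisfies the condition.
G3: fails — Rw1w2 but not Rw2w1.
G4: fails — Rw2w4 but not Rw4w2.

G2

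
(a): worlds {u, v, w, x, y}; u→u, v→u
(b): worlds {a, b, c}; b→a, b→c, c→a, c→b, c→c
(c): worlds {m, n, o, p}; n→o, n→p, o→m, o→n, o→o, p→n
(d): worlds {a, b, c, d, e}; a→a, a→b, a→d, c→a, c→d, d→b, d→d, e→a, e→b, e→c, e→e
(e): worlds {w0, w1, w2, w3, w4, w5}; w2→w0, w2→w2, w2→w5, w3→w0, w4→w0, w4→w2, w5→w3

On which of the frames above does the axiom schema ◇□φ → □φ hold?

(a)

The schema corresponds to the Euclidean property: ∀x ∀y ∀z (Rxy ∧ Rxz → Ryz).
(a): satisfies the condition.
(b): fails — Rba and Rbc but not Rac.
(c): fails — Rno and Rnp but not Rop.
(d): fails — Rab and Rab but not Rbb.
(e): fails — Rw2w5 and Rw2w5 but not Rw5w5.
Valid on: (a).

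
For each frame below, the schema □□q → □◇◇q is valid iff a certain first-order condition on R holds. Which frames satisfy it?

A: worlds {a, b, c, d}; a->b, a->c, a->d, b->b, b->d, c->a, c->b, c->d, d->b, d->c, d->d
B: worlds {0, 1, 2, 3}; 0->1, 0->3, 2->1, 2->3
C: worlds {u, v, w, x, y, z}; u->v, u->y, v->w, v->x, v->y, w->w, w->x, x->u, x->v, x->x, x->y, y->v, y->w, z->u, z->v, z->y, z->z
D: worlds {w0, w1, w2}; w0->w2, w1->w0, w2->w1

This is the axiom for a generalized confluence (Geach) condition; its first-order frame correspondent is ∀x ∀z (xRz → ∃w (xR²w ∧ zR²w)).
A: ✓.
B: fails — 0R1 but no w with 0R²w and 1R²w.
C: ✓.
D: fails — w0Rw2 but no w with w0R²w and w2R²w.
Valid on: A, C.

A, C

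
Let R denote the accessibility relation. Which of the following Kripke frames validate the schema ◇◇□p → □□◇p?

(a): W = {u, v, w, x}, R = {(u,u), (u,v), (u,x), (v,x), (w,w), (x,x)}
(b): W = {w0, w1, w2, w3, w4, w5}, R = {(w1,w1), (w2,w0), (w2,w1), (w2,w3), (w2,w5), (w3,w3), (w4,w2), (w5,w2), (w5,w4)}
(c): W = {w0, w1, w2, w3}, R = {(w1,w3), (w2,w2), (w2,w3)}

(a)

The schema corresponds to a generalized confluence (Geach) condition: ∀x ∀y ∀z ((xR²y ∧ xR²z) → ∃w (yRw ∧ zRw)).
(a): holds.
(b): fails — w2R²w1, w2R²w3 but no w with w1Rw and w3Rw.
(c): fails — w2R²w2, w2R²w3 but no w with w2Rw and w3Rw.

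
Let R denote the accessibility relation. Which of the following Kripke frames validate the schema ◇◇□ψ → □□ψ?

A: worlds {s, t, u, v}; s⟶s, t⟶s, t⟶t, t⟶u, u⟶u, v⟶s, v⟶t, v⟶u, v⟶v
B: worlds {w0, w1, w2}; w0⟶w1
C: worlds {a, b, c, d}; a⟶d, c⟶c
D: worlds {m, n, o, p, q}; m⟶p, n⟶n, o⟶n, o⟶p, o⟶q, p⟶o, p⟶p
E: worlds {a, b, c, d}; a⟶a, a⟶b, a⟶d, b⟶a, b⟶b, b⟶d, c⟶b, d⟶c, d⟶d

Frame correspondent (Sahlqvist): ∀x ∀y ∀z ((xR²y ∧ xR²z) → ∃w (yRw ∧ z = w)) — i.e. a generalized confluence (Geach) condition.
A: fails — tR²s, tR²t but no w with sRw and t=w.
B: satisfies the condition.
C: satisfies the condition.
D: fails — mR²o, mR²o but no w with oRw and o=w.
E: fails — aR²a, aR²c but no w with aRw and c=w.

B, C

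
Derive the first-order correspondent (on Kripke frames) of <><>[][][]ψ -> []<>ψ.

forall x forall y forall z ((x R^2 y & xRz) -> exists w (y R^3 w & zRw))

This is a Sahlqvist (Geach-type) schema ◇^2□^3ψ → □^1◇^1ψ.
Minimal-valuation argument: fix x; take any y with xR^2y and any z with xR^1z. Set V(ψ) to the set of worlds R-reachable from y in exactly 3 steps. Then □^3ψ holds at y, so the antecedent holds at x; validity forces ◇^1ψ at z, giving a w with zR^1w and yR^3w.
First-order correspondent: forall x forall y forall z ((x R^2 y & xRz) -> exists w (y R^3 w & zRw)).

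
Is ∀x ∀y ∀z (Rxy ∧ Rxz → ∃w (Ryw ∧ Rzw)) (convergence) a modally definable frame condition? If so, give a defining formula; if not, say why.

Yes: it is convergence, defined by the .2 schema ◇□p → □◇p.
Suppose ◇□p→□◇p is valid. Take Rxy, Rxz and set V(p)={w : Ryw}. Then □p at y so ◇□p at x, so □◇p at x, so ◇p at z, giving w with Rzw and Ryw.

Yes — defined by ◇□p → □◇p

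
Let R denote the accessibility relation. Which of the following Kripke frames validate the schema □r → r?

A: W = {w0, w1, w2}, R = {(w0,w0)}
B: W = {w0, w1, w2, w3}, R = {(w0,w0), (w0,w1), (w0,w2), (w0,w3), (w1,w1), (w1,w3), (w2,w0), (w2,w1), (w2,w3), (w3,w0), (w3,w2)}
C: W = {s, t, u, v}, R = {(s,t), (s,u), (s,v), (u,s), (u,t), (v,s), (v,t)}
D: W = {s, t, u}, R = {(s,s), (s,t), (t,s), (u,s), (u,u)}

This is the axiom for reflexivity; its first-order frame correspondent is ∀x Rxx.
A: fails — world w1 does not see itself.
B: fails — world w2 does not see itself.
C: fails — world s does not see itself.
D: fails — world t does not see itself.
Valid on no frame.

none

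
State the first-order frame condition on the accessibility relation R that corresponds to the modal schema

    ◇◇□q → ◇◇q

∀x ∀y (xR²y → ∃w (yRw ∧ xR²w))

This is a Sahlqvist (Geach-type) schema ◇^2□^1q → □^0◇^2q.
Minimal-valuation argument: fix x; take any y with xR^2y and any z with xR^0z. Set V(q) to the set of worlds R-reachable from y in exactly 1 step. Then □^1q holds at y, so the antecedent holds at x; validity forces ◇^2q at z, giving a w with zR^2w and yR^1w.
First-order correspondent: ∀x ∀y (xR²y → ∃w (yRw ∧ xR²w)).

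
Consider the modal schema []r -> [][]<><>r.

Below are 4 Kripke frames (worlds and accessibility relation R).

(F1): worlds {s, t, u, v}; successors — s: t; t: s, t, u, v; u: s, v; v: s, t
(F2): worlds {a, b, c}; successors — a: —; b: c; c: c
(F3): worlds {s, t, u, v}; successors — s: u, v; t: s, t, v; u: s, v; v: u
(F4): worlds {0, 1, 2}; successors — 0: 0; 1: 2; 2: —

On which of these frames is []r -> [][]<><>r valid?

(F1), (F2), (F4)

The schema corresponds to a generalized confluence (Geach) condition: forall x forall z (x R^2 z -> exists w (xRw & z R^2 w)).
(F1): condition met.
(F2): condition met.
(F3): fails — vR²v but no w with vRw and vR²w.
(F4): condition met.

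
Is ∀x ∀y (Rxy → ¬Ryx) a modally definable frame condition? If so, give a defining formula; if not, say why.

Not modally definable

Any modally definable frame class is closed under surjective bounded morphisms.
The 3-cycle (worlds 0,1,2 with 0→1→2→0) is asymmetric. Mapping every world to a single reflexive point • is a surjective bounded morphism, and the reflexive point is not asymmetric (R•• but asymmetry requires ¬R••).
So no modal formula (or set of formulas) defines exactly the asymmetric frames.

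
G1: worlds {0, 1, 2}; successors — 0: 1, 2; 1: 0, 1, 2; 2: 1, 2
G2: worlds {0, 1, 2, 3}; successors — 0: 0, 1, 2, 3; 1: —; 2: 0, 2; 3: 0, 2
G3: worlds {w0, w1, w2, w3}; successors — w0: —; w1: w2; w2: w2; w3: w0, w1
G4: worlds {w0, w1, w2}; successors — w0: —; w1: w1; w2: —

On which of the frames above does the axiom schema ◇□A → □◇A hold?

The schema corresponds to convergence: ∀x ∀y ∀z (Rxy ∧ Rxz → ∃w (Ryw ∧ Rzw)).
G1: ✓.
G2: fails — R00 and R01 but 0 and 1 have no common successor.
G3: fails — Rw3w1 and Rw3w0 but w1 and w0 have no common successor.
G4: ✓.
Valid on: G1, G4.

G1, G4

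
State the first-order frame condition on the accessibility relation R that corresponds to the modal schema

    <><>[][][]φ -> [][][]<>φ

This is a Sahlqvist (Geach-type) schema ◇^2□^3φ → □^3◇^1φ.
First-order correspondent: forall x forall y forall z ((x R^2 y & x R^3 z) -> exists w (y R^3 w & zRw)).

forall x forall y forall z ((x R^2 y & x R^3 z) -> exists w (y R^3 w & zRw))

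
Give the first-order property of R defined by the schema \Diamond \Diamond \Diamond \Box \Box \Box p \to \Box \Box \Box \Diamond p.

\forall x \forall y \forall z ((x R^3 y \wedge x R^3 z) \to \exists w (y R^3 w \wedge zRw))

This is a Sahlqvist (Geach-type) schema ◇^3□^3p → □^3◇^1p.
Minimal-valuation argument: fix x; take any y with xR^3y and any z with xR^3z. Set V(p) to the set of worlds R-reachable from y in exactly 3 steps. Then □^3p holds at y, so the antecedent holds at x; validity forces ◇^1p at z, giving a w with zR^1w and yR^3w.
First-order correspondent: \forall x \forall y \forall z ((x R^3 y \wedge x R^3 z) \to \exists w (y R^3 w \wedge zRw)).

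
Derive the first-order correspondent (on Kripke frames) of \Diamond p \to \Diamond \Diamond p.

\forall x \forall y (xRy \to \exists w (y = w \wedge x R^2 w))

This is a Sahlqvist (Geach-type) schema ◇^1□^0p → □^0◇^2p.
First-order correspondent: \forall x \forall y (xRy \to \exists w (y = w \wedge x R^2 w)).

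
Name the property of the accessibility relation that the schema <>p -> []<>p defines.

the Euclidean property

Suppose ◇p→□◇p is valid. Take Rxy, Rxz and set V(p)={y}. Then ◇p at x, so □◇p at x, so ◇p at z, so some w with Rzw has p; w=y, i.e. Rzy. By symmetry of the argument, Ryz.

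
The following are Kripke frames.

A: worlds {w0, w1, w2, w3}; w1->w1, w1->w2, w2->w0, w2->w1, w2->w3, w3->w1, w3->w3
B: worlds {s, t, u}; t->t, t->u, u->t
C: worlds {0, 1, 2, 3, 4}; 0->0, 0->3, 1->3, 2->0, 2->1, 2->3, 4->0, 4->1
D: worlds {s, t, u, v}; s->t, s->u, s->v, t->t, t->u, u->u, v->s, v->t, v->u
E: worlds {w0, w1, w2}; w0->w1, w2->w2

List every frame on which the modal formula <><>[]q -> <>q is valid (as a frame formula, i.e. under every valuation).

B, D, E

This is the axiom for a generalized confluence (Geach) condition; its first-order frame correspondent is forall x forall y (x R^2 y -> exists w (yRw & xRw)).
A: fails — w1R²w0 but no w with w0Rw and w1Rw.
B: ✓.
C: fails — 0R²3 but no w with 3Rw and 0Rw.
D: ✓.
E: ✓.
Valid on: B, D, E.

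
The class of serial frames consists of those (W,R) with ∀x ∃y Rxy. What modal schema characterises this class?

□ψ → ◇ψ

A defining formula is □ψ → ◇ψ (the D axiom).
Suppose □ψ→◇ψ is valid. At any x set V(ψ)=W. Then □ψ at x, so ◇ψ at x, so x has a successor.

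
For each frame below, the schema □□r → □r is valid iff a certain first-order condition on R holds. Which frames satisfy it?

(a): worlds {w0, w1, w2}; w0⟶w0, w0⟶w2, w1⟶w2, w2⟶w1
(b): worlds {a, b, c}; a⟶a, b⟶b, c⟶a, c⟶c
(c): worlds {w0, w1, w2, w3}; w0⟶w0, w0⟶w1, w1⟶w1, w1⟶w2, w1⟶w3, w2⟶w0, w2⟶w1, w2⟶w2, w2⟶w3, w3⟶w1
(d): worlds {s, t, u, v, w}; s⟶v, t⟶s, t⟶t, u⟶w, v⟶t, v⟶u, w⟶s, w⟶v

Frame correspondent (Sahlqvist): ∀x ∀y (Rxy → ∃z (Rxz ∧ Rzy)) — i.e. density.
(a): fails — Rw1w2 but no z with Rw1z and Rzw2.
(b): condition met.
(c): condition met.
(d): fails — Ruw but no z with Ruz and Rzw.
Valid on: (b), (c).

(b), (c)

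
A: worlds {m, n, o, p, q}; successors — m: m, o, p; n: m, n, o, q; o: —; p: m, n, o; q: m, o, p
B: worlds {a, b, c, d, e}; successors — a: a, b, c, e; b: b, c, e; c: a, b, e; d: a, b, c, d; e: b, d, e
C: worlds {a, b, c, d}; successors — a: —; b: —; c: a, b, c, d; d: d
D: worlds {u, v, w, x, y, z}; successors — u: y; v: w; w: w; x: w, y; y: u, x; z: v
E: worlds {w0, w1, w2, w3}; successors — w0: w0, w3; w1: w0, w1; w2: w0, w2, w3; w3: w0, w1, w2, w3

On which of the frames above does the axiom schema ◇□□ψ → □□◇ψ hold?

B, E

The schema corresponds to a generalized confluence (Geach) condition: ∀x ∀y ∀z ((xRy ∧ xR²z) → ∃w (yR²w ∧ zRw)).
A: fails — mRm, mR²o but no w with mR²w and oRw.
B: satisfies the condition.
C: fails — cRa, cR²a but no w with aR²w and aRw.
D: fails — xRw, xR²u but no t with wR²t and uRt.
E: satisfies the condition.
Valid on: B, E.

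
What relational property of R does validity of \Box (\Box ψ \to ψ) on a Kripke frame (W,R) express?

Shift-reflexivity

Suppose □(□ψ→ψ) is valid. Take Rxy and set V(ψ)={w : Ryw}. Then at y, □ψ holds; since □(□ψ→ψ) at x, □ψ→ψ at y, so ψ at y, i.e. Ryy.
Conversely, on a frame with shift-reflexivity the schema holds at every world under every valuation.
So the correspondent is shift-reflexivity.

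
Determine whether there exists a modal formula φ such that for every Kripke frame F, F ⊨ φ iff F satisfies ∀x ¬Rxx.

Modal frame validity is preserved under surjective bounded morphisms.
The 4-cycle (worlds s,t,u,v with s→t→u→v→s) is irreflexive, and the map sending every world to a single reflexive point • is a surjective bounded morphism (forth: every edge maps to (•,•); back: every world has a successor). So any modal formula valid on the 4-cycle is also valid on the reflexive point, which is not irreflexive.
So no modal formula (or set of formulas) defines exactly the irreflexive frames.

Not modally definable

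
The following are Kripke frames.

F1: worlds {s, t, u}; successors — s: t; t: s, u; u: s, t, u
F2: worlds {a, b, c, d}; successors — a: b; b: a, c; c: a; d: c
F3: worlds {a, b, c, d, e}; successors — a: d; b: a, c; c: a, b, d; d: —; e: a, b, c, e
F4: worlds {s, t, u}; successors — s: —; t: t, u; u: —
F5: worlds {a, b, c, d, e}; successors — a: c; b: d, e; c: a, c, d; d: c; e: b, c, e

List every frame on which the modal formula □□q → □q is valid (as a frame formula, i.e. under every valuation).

The schema corresponds to density: ∀x ∀y (Rxy → ∃z (Rxz ∧ Rzy)).
F1: fails — Rst but no z with Rsz and Rzt.
F2: fails — Rbc but no z with Rbz and Rzc.
F3: fails — Rbc but no z with Rbz and Rzc.
F4: ✓.
F5: fails — Rbd but no z with Rbz and Rzd.
Valid on: F4.

F4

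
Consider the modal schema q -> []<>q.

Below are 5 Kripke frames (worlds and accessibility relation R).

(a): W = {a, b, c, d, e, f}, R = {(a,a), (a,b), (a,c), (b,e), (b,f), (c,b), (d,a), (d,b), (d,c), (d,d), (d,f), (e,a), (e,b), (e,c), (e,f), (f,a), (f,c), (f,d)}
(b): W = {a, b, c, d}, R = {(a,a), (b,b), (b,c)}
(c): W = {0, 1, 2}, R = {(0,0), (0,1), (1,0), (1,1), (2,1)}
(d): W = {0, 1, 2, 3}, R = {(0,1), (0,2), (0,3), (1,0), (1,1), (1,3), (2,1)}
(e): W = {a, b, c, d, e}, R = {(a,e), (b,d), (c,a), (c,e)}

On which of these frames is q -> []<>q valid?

none

This is the axiom for symmetry; its first-order frame correspondent is forall x forall y (Rxy -> Ryx).
(a): fails — Rdc but not Rcd.
(b): fails — Rbc but not Rcb.
(c): fails — R21 but not R12.
(d): fails — R02 but not R20.
(e): fails — Rca but not Rac.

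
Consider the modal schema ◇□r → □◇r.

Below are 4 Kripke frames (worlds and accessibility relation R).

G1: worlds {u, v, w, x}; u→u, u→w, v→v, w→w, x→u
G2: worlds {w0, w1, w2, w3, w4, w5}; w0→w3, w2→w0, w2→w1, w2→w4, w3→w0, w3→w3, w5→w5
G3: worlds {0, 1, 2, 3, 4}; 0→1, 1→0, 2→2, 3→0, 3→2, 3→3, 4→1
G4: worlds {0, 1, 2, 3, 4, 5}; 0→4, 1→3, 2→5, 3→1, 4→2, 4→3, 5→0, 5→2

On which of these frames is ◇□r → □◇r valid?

The schema corresponds to convergence: ∀x ∀y ∀z (Rxy ∧ Rxz → ∃w (Ryw ∧ Rzw)).
G1: condition met.
G2: fails — Rw2w4 and Rw2w4 but w4 and w4 have no common successor.
G3: fails — R32 and R30 but 2 and 0 have no common successor.
G4: fails — R43 and R42 but 3 and 2 have no common successor.

G1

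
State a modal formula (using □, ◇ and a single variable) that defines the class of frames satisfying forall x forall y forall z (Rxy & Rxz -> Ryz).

A defining formula is ◇ψ → □◇ψ (the 5 axiom).
Suppose ◇ψ→□◇ψ is valid. Take Rxy, Rxz and set V(ψ)={y}. Then ◇ψ at x, so □◇ψ at x, so ◇ψ at z, so some w with Rzw has ψ; w=y, i.e. Rzy. By symmetry of the argument, Ryz.

◇ψ → □◇ψ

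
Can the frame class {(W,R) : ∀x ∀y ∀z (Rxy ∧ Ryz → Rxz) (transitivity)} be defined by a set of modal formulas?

This is a Sahlqvist condition; the 4 axiom □r → □□r defines it.
Suppose □r→□□r is valid. Take Rxy, Ryz and set V(r)={w : Rxw}. Then □r at x, so □□r at x, so □r at y, so r at z, i.e. Rxz.

Yes — defined by □r → □□r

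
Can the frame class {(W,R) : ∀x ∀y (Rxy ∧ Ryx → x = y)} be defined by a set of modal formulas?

No — not modally definable

Any modally definable frame class is closed under surjective bounded morphisms.
The 4-cycle (worlds s,t,u,v with s→t→u→v→s) is antisymmetric. Sending even-indexed worlds to • and odd-indexed worlds to ∘ is a surjective bounded morphism onto the two-world frame with •↔∘, which is not antisymmetric.
So no modal formula (or set of formulas) defines exactly the antisymmetric frames.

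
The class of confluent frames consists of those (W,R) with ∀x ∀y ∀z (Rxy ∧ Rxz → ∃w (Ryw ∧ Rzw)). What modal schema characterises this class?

A defining formula is ◇□r → □◇r (the .2 axiom).
Suppose ◇□r→□◇r is valid. Take Rxy, Rxz and set V(r)={w : Ryw}. Then □r at y so ◇□r at x, so □◇r at x, so ◇r at z, giving w with Rzw and Ryw.

◇□r → □◇r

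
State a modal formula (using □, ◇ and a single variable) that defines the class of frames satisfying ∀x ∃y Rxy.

This is seriality; the standard corresponding axiom is D: □p → ◇p.
Suppose □p→◇p is valid. At any x set V(p)=W. Then □p at x, so ◇p at x, so x has a successor.

□p → ◇p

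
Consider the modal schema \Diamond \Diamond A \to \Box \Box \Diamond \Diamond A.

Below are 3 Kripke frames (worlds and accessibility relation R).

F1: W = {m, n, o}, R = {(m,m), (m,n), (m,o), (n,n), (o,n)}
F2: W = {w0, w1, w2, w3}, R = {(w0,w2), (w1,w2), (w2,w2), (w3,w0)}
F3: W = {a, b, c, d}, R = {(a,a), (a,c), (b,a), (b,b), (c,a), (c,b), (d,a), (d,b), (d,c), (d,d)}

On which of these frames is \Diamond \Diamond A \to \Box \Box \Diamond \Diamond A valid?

F2

The schema corresponds to a generalized confluence (Geach) condition: \forall x \forall y \forall z ((x R^2 y \wedge x R^2 z) \to \exists w (y = w \wedge z R^2 w)).
F1: fails — mR²m, mR²n but no w with m=w and nR²w.
F2: satisfies the condition.
F3: fails — dR²d, dR²a but no w with d=w and aR²w.
Valid on: F2.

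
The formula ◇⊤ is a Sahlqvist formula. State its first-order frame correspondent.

This schema is equivalent to the D axiom □r → ◇r.
It corresponds to seriality: ∀x ∃y Rxy.

Seriality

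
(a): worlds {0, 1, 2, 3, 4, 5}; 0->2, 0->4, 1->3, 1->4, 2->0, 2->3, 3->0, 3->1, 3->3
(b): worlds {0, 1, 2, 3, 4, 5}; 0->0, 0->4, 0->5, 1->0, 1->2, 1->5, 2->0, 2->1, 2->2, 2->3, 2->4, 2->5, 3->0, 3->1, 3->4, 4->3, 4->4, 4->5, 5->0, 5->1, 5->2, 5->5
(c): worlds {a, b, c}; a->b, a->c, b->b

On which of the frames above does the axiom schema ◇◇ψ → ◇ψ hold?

(c)

The schema corresponds to transitivity: ∀x ∀y ∀z (Rxy ∧ Ryz → Rxz).
(a): fails — R02 and R23 but not R03.
(b): fails — R34 and R45 but not R35.
(c): holds.
Valid on: (c).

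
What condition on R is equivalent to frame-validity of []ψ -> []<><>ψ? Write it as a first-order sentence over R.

This is a Sahlqvist (Geach-type) schema ◇^0□^1ψ → □^1◇^2ψ.
Minimal-valuation argument: fix x; take any y with xR^0y and any z with xR^1z. Set V(ψ) to the set of worlds R-reachable from y in exactly 1 step. Then □^1ψ holds at y, so the antecedent holds at x; validity forces ◇^2ψ at z, giving a w with zR^2w and yR^1w.
First-order correspondent: forall x forall z (xRz -> exists w (xRw & z R^2 w)).

forall x forall z (xRz -> exists w (xRw & z R^2 w))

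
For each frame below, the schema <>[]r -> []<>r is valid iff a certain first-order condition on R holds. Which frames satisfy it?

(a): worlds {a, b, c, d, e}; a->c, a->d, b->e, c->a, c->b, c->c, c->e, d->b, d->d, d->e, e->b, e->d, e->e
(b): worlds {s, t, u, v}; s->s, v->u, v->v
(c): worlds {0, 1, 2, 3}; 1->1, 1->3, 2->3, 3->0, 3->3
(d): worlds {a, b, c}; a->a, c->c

This is the axiom for convergence; its first-order frame correspondent is forall x forall y forall z (Rxy & Rxz -> exists w (Ryw & Rzw)).
(a): fails — Rcb and Rca but b and a have no common successor.
(b): fails — Rvu and Rvu but u and u have no common successor.
(c): fails — R33 and R30 but 3 and 0 have no common successor.
(d): satisfies the condition.
Valid on: (d).

(d)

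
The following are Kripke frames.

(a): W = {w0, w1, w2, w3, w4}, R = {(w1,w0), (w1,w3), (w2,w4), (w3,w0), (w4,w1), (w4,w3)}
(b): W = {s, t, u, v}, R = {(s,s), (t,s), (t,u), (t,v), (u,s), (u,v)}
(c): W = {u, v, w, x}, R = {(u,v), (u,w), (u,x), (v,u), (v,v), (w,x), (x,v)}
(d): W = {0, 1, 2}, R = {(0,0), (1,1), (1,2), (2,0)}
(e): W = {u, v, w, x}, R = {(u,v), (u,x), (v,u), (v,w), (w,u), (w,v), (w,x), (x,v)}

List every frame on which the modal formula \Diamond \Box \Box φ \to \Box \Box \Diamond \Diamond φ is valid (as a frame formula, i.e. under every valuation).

This is the axiom for a generalized confluence (Geach) condition; its first-order frame correspondent is \forall x \forall y \forall z ((xRy \wedge x R^2 z) \to \exists w (y R^2 w \wedge z R^2 w)).
(a): fails — w1Rw0, w1R²w0 but no w with w0R²w and w0R²w.
(b): fails — tRs, tR²v but no w with sR²w and vR²w.
(c): satisfies the condition.
(d): satisfies the condition.
(e): satisfies the condition.
Valid on: (c), (d), (e).

(c), (d), (e)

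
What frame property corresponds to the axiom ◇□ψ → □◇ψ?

Suppose ◇□ψ→□◇ψ is valid. Take Rxy, Rxz and set V(ψ)={w : Ryw}. Then □ψ at y so ◇□ψ at x, so □◇ψ at x, so ◇ψ at z, giving w with Rzw and Ryw.

convergence: ∀x ∀y ∀z (Rxy ∧ Rxz → ∃w (Ryw ∧ Rzw))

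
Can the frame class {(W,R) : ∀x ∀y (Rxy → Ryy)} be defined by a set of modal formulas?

Definable; □(□q → q) defines it

Yes: it is shift-reflexivity, defined by the T□ schema □(□q → q).
Suppose □(□q→q) is valid. Take Rxy and set V(q)={w : Ryw}. Then at y, □q holds; since □(□q→q) at x, □q→q at y, so q at y, i.e. Ryy.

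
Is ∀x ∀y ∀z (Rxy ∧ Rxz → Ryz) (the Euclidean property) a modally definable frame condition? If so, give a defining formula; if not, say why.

The condition is the Euclidean property. A defining modal formula is ◇q → □◇q.
Suppose ◇q→□◇q is valid. Take Rxy, Rxz and set V(q)={y}. Then ◇q at x, so □◇q at x, so ◇q at z, so some w with Rzw has q; w=y, i.e. Rzy. By symmetry of the argument, Ryz.

Yes — defined by ◇q → □◇q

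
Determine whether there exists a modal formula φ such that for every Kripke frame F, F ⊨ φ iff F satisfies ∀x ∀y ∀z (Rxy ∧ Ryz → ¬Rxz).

Not modally definable

If a class were modally definable it would be closed under surjective bounded morphisms (Goldblatt–Thomason).
The 5-cycle (worlds a,b,c,d,e with a→b→c→d→e→a) is intransitive. Mapping every world to a single reflexive point • is a surjective bounded morphism; the reflexive point is not intransitive (R••∧R•• but R••).
Hence intransitivity is not modally definable.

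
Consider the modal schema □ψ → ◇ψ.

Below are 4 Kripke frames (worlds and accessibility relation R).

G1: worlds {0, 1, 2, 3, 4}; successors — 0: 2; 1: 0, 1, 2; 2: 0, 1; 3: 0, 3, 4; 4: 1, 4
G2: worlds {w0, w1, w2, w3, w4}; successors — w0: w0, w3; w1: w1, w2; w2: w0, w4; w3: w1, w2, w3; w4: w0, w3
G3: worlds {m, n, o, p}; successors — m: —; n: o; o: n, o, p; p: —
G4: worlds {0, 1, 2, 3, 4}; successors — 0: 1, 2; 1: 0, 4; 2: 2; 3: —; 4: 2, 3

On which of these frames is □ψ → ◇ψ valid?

G1, G2

This is the axiom for seriality; its first-order frame correspondent is ∀x ∃y Rxy.
G1: ✓.
G2: ✓.
G3: fails — world m has no successor.
G4: fails — world 3 has no successor.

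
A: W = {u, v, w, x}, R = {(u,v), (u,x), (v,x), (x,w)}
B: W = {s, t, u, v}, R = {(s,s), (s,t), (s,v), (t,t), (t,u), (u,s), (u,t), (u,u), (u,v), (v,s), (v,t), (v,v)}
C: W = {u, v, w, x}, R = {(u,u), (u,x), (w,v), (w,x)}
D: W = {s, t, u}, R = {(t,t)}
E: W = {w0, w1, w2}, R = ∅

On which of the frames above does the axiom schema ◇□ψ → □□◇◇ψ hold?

Frame correspondent (Sahlqvist): ∀x ∀y ∀z ((xRy ∧ xR²z) → ∃w (yRw ∧ zR²w)) — i.e. a generalized confluence (Geach) condition.
A: fails — uRv, uR²w but no t with vRt and wR²t.
B: condition met.
C: fails — uRu, uR²x but no t with uRt and xR²t.
D: condition met.
E: condition met.
Valid on: B, D, E.

B, D, E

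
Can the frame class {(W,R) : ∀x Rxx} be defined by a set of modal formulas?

Yes — defined by □q → q

Yes: it is reflexivity, defined by the T schema □q → q.
Suppose □q→q is valid. At any x set V(q)={w : Rxw}. Then □q holds at x, so q holds at x, i.e. Rxx.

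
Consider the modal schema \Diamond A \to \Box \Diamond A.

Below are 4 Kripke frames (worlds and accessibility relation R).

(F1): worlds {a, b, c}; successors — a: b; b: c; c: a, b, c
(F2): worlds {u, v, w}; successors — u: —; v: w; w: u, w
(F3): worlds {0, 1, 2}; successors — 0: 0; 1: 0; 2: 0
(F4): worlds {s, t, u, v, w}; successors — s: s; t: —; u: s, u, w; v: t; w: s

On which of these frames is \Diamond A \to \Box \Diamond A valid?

(F3)

This is the axiom for the Euclidean property; its first-order frame correspondent is \forall x \forall y \forall z (Rxy \wedge Rxz \to Ryz).
(F1): fails — Rab and Rab but not Rbb.
(F2): fails — Rwu and Rww but not Ruw.
(F3): satisfies the condition.
(F4): fails — Ruw and Ruw but not Rww.
Valid on: (F3).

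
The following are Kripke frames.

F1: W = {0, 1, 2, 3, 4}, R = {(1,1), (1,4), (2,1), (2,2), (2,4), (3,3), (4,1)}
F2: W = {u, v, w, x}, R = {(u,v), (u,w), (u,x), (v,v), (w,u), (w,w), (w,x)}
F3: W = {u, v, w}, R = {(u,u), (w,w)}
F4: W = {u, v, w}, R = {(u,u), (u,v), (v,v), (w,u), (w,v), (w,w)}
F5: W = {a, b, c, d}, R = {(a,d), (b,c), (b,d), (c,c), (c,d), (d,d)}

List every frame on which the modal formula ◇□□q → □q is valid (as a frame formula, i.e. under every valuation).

F3

This is the axiom for a generalized confluence (Geach) condition; its first-order frame correspondent is ∀x ∀y ∀z ((xRy ∧ xRz) → ∃w (yR²w ∧ z = w)).
F1: fails — 2R1, 2R2 but no w with 1R²w and 2=w.
F2: fails — uRv, uRw but no t with vR²t and w=t.
F3: satisfies the condition.
F4: fails — uRv, uRu but no t with vR²t and u=t.
F5: fails — bRd, bRc but no w with dR²w and c=w.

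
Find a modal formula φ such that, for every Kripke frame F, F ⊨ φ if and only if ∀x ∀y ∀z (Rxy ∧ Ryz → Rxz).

A defining formula is □r → □□r (the 4 axiom).
Suppose □r→□□r is valid. Take Rxy, Ryz and set V(r)={w : Rxw}. Then □r at x, so □□r at x, so □r at y, so r at z, i.e. Rxz.

□r → □□r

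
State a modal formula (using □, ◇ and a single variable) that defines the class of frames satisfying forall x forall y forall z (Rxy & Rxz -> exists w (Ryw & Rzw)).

◇□p → □◇p

A defining formula is ◇□p → □◇p (the .2 axiom).
Suppose ◇□p→□◇p is valid. Take Rxy, Rxz and set V(p)={w : Ryw}. Then □p at y so ◇□p at x, so □◇p at x, so ◇p at z, giving w with Rzw and Ryw.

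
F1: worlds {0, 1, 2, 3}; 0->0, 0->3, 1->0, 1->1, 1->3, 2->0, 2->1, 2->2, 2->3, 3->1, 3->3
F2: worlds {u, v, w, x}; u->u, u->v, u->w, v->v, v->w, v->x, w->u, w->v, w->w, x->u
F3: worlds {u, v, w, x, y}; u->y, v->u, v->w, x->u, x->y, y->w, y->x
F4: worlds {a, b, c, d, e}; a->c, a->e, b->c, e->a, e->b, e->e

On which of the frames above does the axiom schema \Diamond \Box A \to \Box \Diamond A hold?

Frame correspondent (Sahlqvist): \forall x \forall y \forall z (Rxy \wedge Rxz \to \exists w (Ryw \wedge Rzw)) — i.e. convergence.
F1: satisfies the condition.
F2: fails — Rvv and Rvx but v and x have no common successor.
F3: fails — Rvw and Rvw but w and w have no common successor.
F4: fails — Rae and Rac but e and c have no common successor.
Valid on: F1.

F1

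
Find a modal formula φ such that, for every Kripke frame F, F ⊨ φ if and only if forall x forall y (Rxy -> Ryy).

The condition is shift-reflexivity. The T□ schema □(□s → s) defines it.
Suppose □(□s→s) is valid. Take Rxy and set V(s)={w : Ryw}. Then at y, □s holds; since □(□s→s) at x, □s→s at y, so s at y, i.e. Ryy.

□(□s → s)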